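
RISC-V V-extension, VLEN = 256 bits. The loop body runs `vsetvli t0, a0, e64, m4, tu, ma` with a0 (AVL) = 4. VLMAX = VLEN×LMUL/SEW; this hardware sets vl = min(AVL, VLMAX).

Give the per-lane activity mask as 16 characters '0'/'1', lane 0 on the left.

lanes per group: 256·4/64 = 16
vl ← min(4, 16) = 4
bits (lane 0 leftmost): 1111000000000000

predicate = 1111000000000000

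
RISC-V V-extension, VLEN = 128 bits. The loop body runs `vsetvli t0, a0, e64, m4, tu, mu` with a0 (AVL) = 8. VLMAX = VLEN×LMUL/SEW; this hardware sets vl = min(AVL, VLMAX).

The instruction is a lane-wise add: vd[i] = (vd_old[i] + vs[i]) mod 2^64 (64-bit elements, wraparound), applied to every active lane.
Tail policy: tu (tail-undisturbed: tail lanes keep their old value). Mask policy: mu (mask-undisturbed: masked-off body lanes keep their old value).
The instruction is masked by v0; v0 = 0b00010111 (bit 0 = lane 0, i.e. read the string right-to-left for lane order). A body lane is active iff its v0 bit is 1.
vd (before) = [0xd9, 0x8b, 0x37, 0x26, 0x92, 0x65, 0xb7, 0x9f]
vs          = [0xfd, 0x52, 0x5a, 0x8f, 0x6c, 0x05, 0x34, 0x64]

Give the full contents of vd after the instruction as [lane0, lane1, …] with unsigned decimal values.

VLMAX = (128 × 4) / 64 = 8 lanes
vl = min(AVL, VLMAX) = min(8, 8) = 8
  i=0: add(0xd9,0xfd) → 470
  i=1: add(0x8b,0x52) → 221
  i=2: add(0x37,0x5a) → 145
  i=3: mask-off/keep → 38
  i=4: add(0x92,0x6c) → 254
  i=5: mask-off/keep → 101
  i=6: mask-off/keep → 183
  i=7: mask-off/keep → 159

vd = [470, 221, 145, 38, 254, 101, 183, 159]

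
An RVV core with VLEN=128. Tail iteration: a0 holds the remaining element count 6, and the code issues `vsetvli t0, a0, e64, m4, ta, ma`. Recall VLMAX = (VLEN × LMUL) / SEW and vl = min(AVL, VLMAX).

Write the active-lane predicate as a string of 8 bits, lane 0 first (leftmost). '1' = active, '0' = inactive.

VLMAX = VLEN×LMUL/SEW = 128×4/64 = 8
AVL=6 ≤ VLMAX=8, so vl = 6
bits (lane 0 leftmost): 11111100

predicate = 11111100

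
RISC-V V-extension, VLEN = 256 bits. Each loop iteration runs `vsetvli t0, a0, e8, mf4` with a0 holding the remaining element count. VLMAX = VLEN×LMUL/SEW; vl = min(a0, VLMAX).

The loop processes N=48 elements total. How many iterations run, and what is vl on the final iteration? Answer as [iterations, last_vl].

[iterations, last_vl] = [6, 8]

VLMAX = (256 × 1/4) / 8 = 8 lanes
N=48: ⌈48/8⌉ = 6 iters; last vl = 48 − 5×8 = 8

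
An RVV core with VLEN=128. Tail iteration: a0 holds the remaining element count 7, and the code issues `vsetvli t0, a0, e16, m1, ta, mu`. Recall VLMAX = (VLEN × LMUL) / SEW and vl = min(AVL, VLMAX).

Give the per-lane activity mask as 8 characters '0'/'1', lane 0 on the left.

lanes per group: 128·1/16 = 8
vl ← min(7, 8) = 7
bits (lane 0 leftmost): 11111110

predicate = 11111110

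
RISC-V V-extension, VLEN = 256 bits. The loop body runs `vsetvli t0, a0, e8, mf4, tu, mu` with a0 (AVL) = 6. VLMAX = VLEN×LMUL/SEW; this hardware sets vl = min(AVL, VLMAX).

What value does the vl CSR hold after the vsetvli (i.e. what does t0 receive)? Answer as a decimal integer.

vl = 6

lanes per group: 256·1/4/8 = 8
vl = min(AVL, VLMAX) = min(6, 8) = 6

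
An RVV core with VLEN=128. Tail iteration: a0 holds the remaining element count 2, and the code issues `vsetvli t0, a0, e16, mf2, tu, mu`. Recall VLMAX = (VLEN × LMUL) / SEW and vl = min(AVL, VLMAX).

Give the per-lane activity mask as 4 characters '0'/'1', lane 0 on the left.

lanes per group: 128·1/2/16 = 4
AVL=2 ≤ VLMAX=4, so vl = 2
bits (lane 0 leftmost): 1100

predicate = 1100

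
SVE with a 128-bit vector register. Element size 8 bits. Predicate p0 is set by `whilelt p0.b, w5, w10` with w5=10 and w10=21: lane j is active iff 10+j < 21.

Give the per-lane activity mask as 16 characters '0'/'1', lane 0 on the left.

128-bit reg / 8-bit elem → 16 lanes
p0[j] = (10+j < 21); true for j=0..10 → 11 lanes set
bits (lane 0 leftmost): 1111111111100000

predicate = 1111111111100000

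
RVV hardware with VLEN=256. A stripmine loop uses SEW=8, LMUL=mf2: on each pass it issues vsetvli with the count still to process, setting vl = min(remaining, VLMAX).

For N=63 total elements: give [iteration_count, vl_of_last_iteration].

VLMAX = VLEN×LMUL/SEW = 256×1/2/8 = 16
63 elements at 16/iter → 4 passes, remainder 15 on the last

[iterations, last_vl] = [4, 15]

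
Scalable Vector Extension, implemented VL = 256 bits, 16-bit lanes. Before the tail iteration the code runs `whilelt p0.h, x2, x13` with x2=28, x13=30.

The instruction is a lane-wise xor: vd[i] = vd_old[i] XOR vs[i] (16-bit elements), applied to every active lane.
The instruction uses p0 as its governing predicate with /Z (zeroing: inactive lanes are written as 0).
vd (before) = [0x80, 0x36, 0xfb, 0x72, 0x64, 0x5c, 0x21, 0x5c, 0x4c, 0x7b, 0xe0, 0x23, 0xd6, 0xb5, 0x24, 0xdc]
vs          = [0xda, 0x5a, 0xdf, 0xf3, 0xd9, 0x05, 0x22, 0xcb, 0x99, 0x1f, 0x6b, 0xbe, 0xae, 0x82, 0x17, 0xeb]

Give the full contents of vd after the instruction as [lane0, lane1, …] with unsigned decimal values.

256-bit reg / 16-bit elem → 16 lanes
whilelt: lane j active iff 28+j < 30 → j < 2 → 2 active
  i=0: xor(0x80,0xda) → 90
  i=1: xor(0x36,0x5a) → 108
  i=2: tail/zero → 0
  i=3: tail/zero → 0
  i=4: tail/zero → 0
  i=5: tail/zero → 0
  i=6: tail/zero → 0
  i=7: tail/zero → 0
  i=8: tail/zero → 0
  i=9: tail/zero → 0
  i=10: tail/zero → 0
  i=11: tail/zero → 0
  i=12: tail/zero → 0
  i=13: tail/zero → 0
  i=14: tail/zero → 0
  i=15: tail/zero → 0

vd = [90, 108, 0, 0, 0, 0, 0, 0, 0, 0, 0, 0, 0, 0, 0, 0]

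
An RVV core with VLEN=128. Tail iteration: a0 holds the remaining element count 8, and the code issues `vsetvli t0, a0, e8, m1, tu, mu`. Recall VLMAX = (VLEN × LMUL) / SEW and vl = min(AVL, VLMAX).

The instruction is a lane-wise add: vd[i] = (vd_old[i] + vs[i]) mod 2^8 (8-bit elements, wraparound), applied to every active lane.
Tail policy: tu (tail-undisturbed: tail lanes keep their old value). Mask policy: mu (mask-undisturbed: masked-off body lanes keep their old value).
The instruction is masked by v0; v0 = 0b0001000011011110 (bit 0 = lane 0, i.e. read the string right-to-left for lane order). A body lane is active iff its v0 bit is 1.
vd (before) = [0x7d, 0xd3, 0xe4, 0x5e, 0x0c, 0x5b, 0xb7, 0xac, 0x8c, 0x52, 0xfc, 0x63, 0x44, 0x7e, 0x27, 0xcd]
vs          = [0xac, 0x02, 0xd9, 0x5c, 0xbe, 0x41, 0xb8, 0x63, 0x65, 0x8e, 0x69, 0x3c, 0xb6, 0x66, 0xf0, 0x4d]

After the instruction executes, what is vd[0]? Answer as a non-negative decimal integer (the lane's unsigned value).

lanes per group: 128·1/8 = 16
vl ← min(8, 16) = 8
  i=0: mask-off/keep → 125
  i=1: add(0xd3,0x02) → 213
  i=2: add(0xe4,0xd9) → 189
  i=3: add(0x5e,0x5c) → 186
  i=4: add(0x0c,0xbe) → 202
  i=5: mask-off/keep → 91
  i=6: add(0xb7,0xb8) → 111
  i=7: add(0xac,0x63) → 15
  i=8: tail/keep → 140
  i=9: tail/keep → 82
  i=10: tail/keep → 252
  i=11: tail/keep → 99
  i=12: tail/keep → 68
  i=13: tail/keep → 126
  i=14: tail/keep → 39
  i=15: tail/keep → 205

vd[0] = 125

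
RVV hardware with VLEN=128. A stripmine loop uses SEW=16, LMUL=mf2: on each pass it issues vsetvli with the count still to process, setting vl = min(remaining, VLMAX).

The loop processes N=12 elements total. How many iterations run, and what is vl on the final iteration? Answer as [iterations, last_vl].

VLMAX = VLEN×LMUL/SEW = 128×1/2/16 = 4
iterations = ceil(12/4) = 3; final-pass vl = 4

[iterations, last_vl] = [3, 4]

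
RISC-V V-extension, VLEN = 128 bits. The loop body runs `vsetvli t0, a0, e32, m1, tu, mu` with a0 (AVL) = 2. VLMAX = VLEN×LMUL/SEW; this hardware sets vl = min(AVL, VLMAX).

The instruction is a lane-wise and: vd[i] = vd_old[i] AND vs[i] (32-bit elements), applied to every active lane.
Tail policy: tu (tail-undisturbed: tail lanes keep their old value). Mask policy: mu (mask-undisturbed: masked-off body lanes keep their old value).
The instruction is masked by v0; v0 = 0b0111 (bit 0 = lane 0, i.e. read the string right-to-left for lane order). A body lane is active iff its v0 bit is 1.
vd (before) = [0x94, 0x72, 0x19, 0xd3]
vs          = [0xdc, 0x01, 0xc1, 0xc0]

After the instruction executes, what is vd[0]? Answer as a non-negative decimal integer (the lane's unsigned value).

lanes per group: 128·1/32 = 4
AVL=2 ≤ VLMAX=4, so vl = 2
[0] and(0x94,0xdc) = 0x94
[1] and(0x72,0x01) = 0x00
[2] tail/keep = 0x19
[3] tail/keep = 0xd3

vd[0] = 148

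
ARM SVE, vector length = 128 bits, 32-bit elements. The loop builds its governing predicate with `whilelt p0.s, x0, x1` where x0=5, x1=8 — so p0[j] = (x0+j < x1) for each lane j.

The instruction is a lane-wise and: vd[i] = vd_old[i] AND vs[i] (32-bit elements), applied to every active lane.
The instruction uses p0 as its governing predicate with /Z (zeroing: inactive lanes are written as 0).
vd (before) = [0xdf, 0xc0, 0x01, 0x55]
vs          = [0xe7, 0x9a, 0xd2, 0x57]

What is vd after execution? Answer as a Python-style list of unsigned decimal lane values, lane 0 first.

128-bit reg / 32-bit elem → 4 lanes
whilelt: lane j active iff 5+j < 8 → j < 3 → 3 active
vd[0] and(0xdf,0xe7) -> 0xc7
vd[1] and(0xc0,0x9a) -> 0x80
vd[2] and(0x01,0xd2) -> 0x00
vd[3] tail/zero -> 0x00

vd = [199, 128, 0, 0]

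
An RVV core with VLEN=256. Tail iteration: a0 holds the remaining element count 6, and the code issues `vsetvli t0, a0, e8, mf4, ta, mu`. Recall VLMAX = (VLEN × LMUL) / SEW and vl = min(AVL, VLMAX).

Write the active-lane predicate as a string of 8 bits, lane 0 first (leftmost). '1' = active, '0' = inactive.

VLMAX = (256 × 1/4) / 8 = 8 lanes
vl ← min(6, 8) = 6
bits (lane 0 leftmost): 11111100

predicate = 11111100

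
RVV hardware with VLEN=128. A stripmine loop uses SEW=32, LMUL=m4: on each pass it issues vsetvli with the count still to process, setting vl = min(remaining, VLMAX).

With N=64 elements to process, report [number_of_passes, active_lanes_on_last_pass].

lanes per group: 128·4/32 = 16
N=64: ⌈64/16⌉ = 4 iters; last vl = 64 − 3×16 = 16

[iterations, last_vl] = [4, 16]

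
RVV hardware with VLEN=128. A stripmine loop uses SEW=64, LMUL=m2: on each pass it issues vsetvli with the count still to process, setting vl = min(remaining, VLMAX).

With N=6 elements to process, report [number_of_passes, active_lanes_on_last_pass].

VLMAX = (128 × 2) / 64 = 4 lanes
6 elements at 4/iter → 2 passes, remainder 2 on the last

[iterations, last_vl] = [2, 2]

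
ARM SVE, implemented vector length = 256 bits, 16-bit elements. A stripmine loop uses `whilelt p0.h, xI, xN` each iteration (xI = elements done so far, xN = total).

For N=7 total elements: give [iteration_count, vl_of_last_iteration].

256-bit reg / 16-bit elem → 16 lanes
N=7: ⌈7/16⌉ = 1 iters; last vl = 7 − 0×16 = 7

[iterations, last_vl] = [1, 7]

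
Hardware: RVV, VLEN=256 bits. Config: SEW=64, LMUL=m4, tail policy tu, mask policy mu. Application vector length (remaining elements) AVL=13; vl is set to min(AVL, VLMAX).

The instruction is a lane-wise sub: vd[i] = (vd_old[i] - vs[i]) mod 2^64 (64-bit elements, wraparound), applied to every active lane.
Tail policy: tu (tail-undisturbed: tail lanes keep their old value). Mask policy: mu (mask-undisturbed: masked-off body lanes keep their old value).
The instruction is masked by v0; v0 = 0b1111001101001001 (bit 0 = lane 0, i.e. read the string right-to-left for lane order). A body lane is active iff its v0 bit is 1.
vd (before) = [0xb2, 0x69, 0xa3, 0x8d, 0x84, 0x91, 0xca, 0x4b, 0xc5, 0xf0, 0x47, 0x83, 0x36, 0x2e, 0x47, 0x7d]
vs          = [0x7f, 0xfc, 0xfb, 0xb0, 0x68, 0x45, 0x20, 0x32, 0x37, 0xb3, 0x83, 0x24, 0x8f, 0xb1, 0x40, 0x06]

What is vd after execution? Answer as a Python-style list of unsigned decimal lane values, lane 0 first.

vd = [51, 105, 163, 18446744073709551581, 132, 145, 170, 75, 142, 61, 71, 131, 18446744073709551527, 46, 71, 125]

VLMAX = (256 × 4) / 64 = 16 lanes
vl ← min(13, 16) = 13
lane  0: sub(0xb2,0x7f) ⇒ 0x33
lane  1: mask-off/keep ⇒ 0x69
lane  2: mask-off/keep ⇒ 0xa3
lane  3: sub(0x8d,0xb0) ⇒ 0xffffffffffffffdd
lane  4: mask-off/keep ⇒ 0x84
lane  5: mask-off/keep ⇒ 0x91
lane  6: sub(0xca,0x20) ⇒ 0xaa
lane  7: mask-off/keep ⇒ 0x4b
lane  8: sub(0xc5,0x37) ⇒ 0x8e
lane  9: sub(0xf0,0xb3) ⇒ 0x3d
lane 10: mask-off/keep ⇒ 0x47
lane 11: mask-off/keep ⇒ 0x83
lane 12: sub(0x36,0x8f) ⇒ 0xffffffffffffffa7
lane 13: tail/keep ⇒ 0x2e
lane 14: tail/keep ⇒ 0x47
lane 15: tail/keep ⇒ 0x7d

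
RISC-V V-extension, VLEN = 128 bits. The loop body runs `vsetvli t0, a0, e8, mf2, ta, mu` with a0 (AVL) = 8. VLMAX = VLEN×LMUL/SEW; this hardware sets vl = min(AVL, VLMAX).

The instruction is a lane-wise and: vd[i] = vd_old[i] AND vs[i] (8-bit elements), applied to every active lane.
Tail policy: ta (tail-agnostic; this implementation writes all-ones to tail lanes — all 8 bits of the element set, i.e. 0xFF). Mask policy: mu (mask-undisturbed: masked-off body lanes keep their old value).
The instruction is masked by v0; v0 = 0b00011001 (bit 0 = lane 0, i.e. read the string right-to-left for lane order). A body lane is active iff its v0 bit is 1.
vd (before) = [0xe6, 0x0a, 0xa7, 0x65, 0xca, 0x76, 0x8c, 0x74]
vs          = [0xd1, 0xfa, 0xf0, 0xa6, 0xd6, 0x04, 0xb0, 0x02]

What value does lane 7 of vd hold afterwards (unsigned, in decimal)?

VLMAX = VLEN×LMUL/SEW = 128×1/2/8 = 8
vl = min(AVL, VLMAX) = min(8, 8) = 8
vd[0] and(0xe6,0xd1) -> 0xc0
vd[1] mask-off/keep -> 0x0a
vd[2] mask-off/keep -> 0xa7
vd[3] and(0x65,0xa6) -> 0x24
vd[4] and(0xca,0xd6) -> 0xc2
vd[5] mask-off/keep -> 0x76
vd[6] mask-off/keep -> 0x8c
vd[7] mask-off/keep -> 0x74

vd[7] = 116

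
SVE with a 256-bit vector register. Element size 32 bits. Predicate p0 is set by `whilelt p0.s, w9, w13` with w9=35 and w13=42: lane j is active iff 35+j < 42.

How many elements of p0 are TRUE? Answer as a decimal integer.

vl = 7

lane count: 256 div 32 = 8
active while 35+j < 42, i.e. j ∈ [0,7) capped at 8 ⇒ 7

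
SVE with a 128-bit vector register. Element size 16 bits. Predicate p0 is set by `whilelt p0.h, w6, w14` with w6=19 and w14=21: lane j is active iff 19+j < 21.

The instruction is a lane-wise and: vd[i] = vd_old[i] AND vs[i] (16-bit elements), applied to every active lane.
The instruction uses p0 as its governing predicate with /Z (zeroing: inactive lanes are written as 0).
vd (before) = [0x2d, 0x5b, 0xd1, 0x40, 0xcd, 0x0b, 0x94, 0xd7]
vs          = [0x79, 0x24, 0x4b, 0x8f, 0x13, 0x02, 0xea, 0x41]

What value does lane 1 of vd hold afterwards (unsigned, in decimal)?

register lanes = 128/16 = 8
active while 19+j < 21, i.e. j ∈ [0,2) capped at 8 ⇒ 2
lane  0: and(0x2d,0x79) ⇒ 0x29
lane  1: and(0x5b,0x24) ⇒ 0x00
lane  2: tail/zero ⇒ 0x00
lane  3: tail/zero ⇒ 0x00
lane  4: tail/zero ⇒ 0x00
lane  5: tail/zero ⇒ 0x00
lane  6: tail/zero ⇒ 0x00
lane  7: tail/zero ⇒ 0x00

vd[1] = 0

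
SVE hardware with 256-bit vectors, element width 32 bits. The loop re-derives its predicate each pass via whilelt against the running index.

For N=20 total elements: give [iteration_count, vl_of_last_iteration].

lane count: 256 div 32 = 8
N=20: ⌈20/8⌉ = 3 iters; last vl = 20 − 2×8 = 4

[iterations, last_vl] = [3, 4]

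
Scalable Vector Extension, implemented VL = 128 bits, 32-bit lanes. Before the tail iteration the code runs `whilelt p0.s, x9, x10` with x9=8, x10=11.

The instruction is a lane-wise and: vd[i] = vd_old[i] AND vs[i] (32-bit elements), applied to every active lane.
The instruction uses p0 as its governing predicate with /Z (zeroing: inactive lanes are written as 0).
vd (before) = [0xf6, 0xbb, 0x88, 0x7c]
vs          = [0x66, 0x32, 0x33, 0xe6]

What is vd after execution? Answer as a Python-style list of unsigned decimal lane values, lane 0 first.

vd = [102, 50, 0, 0]

register lanes = 128/32 = 4
active while 8+j < 11, i.e. j ∈ [0,3) capped at 4 ⇒ 3
lane  0: and(0xf6,0x66) ⇒ 0x66
lane  1: and(0xbb,0x32) ⇒ 0x32
lane  2: and(0x88,0x33) ⇒ 0x00
lane  3: tail/zero ⇒ 0x00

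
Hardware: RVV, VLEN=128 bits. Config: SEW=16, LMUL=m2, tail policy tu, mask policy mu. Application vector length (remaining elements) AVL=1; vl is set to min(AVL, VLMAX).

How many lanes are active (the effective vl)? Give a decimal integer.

vl = 1

lanes per group: 128·2/16 = 16
AVL=1 ≤ VLMAX=16, so vl = 1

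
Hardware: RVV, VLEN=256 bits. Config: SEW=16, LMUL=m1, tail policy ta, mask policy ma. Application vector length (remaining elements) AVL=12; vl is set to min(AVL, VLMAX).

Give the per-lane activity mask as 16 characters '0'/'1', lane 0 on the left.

predicate = 1111111111110000

VLMAX = VLEN×LMUL/SEW = 256×1/16 = 16
AVL=12 ≤ VLMAX=16, so vl = 12
bits (lane 0 leftmost): 1111111111110000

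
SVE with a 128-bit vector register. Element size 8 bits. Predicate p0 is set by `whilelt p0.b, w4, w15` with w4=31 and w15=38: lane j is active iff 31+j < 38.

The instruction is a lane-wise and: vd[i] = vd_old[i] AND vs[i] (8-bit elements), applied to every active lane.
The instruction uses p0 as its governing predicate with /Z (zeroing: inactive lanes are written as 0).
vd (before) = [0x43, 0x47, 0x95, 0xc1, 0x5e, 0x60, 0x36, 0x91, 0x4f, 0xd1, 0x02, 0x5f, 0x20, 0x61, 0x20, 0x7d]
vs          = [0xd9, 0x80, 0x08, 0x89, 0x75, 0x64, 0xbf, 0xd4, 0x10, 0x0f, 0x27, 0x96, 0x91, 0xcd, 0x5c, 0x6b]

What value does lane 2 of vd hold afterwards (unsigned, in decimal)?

128-bit reg / 8-bit elem → 16 lanes
active while 31+j < 38, i.e. j ∈ [0,7) capped at 16 ⇒ 7
vd[0] and(0x43,0xd9) -> 0x41
vd[1] and(0x47,0x80) -> 0x00
vd[2] and(0x95,0x08) -> 0x00
vd[3] and(0xc1,0x89) -> 0x81
vd[4] and(0x5e,0x75) -> 0x54
vd[5] and(0x60,0x64) -> 0x60
vd[6] and(0x36,0xbf) -> 0x36
vd[7] tail/zero -> 0x00
vd[8] tail/zero -> 0x00
vd[9] tail/zero -> 0x00
vd[10] tail/zero -> 0x00
vd[11] tail/zero -> 0x00
vd[12] tail/zero -> 0x00
vd[13] tail/zero -> 0x00
vd[14] tail/zero -> 0x00
vd[15] tail/zero -> 0x00

vd[2] = 0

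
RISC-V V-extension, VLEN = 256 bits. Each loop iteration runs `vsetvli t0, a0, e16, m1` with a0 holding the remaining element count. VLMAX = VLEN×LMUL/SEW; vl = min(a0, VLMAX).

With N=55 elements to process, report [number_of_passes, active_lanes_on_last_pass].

[iterations, last_vl] = [4, 7]

VLMAX = (256 × 1) / 16 = 16 lanes
iterations = ceil(55/16) = 4; final-pass vl = 7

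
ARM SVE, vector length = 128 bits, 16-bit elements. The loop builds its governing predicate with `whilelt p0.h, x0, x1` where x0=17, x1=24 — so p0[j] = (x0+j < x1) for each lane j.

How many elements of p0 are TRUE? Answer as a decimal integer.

lane count: 128 div 16 = 8
whilelt: lane j active iff 17+j < 24 → j < 7 → 7 active

vl = 7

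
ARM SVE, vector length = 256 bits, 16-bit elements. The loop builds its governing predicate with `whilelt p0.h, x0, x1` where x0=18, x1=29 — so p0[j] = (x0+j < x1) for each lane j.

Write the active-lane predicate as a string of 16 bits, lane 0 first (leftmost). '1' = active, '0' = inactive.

256-bit reg / 16-bit elem → 16 lanes
p0[j] = (18+j < 29); true for j=0..10 → 11 lanes set
bits (lane 0 leftmost): 1111111111100000

predicate = 1111111111100000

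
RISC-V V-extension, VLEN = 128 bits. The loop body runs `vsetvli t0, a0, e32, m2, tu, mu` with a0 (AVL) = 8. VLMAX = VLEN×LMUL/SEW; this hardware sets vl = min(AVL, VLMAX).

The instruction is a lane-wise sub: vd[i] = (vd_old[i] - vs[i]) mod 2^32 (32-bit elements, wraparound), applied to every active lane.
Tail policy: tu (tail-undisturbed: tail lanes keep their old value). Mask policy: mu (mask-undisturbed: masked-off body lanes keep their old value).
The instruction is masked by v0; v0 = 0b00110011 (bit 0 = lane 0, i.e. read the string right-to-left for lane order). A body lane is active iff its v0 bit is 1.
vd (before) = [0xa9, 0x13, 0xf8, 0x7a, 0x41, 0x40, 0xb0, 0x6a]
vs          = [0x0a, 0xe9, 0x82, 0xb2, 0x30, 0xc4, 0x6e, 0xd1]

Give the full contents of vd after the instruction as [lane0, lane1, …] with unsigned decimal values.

VLMAX = (128 × 2) / 32 = 8 lanes
vl ← min(8, 8) = 8
vd[0] sub(0xa9,0x0a) -> 0x9f
vd[1] sub(0x13,0xe9) -> 0xffffff2a
vd[2] mask-off/keep -> 0xf8
vd[3] mask-off/keep -> 0x7a
vd[4] sub(0x41,0x30) -> 0x11
vd[5] sub(0x40,0xc4) -> 0xffffff7c
vd[6] mask-off/keep -> 0xb0
vd[7] mask-off/keep -> 0x6a

vd = [159, 4294967082, 248, 122, 17, 4294967164, 176, 106]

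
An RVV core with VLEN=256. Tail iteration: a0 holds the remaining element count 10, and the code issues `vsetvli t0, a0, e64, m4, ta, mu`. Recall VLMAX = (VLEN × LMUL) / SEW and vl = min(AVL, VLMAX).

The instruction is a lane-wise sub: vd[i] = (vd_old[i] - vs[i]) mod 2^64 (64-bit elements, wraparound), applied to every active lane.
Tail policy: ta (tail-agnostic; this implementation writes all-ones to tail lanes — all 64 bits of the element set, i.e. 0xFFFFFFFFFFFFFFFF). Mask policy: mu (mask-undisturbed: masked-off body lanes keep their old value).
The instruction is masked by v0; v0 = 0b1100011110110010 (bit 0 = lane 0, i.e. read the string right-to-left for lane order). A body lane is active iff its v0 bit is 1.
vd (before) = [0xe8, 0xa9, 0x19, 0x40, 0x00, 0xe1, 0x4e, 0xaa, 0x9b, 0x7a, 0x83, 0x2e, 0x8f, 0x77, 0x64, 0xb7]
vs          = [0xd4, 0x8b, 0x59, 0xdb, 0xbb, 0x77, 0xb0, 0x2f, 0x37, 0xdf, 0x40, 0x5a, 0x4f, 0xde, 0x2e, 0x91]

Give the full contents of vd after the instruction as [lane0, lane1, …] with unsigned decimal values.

vd = [232, 30, 25, 64, 18446744073709551429, 106, 78, 123, 100, 18446744073709551515, 18446744073709551615, 18446744073709551615, 18446744073709551615, 18446744073709551615, 18446744073709551615, 18446744073709551615]

lanes per group: 256·4/64 = 16
AVL=10 ≤ VLMAX=16, so vl = 10
vd[0] mask-off/keep -> 0xe8
vd[1] sub(0xa9,0x8b) -> 0x1e
vd[2] mask-off/keep -> 0x19
vd[3] mask-off/keep -> 0x40
vd[4] sub(0x00,0xbb) -> 0xffffffffffffff45
vd[5] sub(0xe1,0x77) -> 0x6a
vd[6] mask-off/keep -> 0x4e
vd[7] sub(0xaa,0x2f) -> 0x7b
vd[8] sub(0x9b,0x37) -> 0x64
vd[9] sub(0x7a,0xdf) -> 0xffffffffffffff9b
vd[10] tail/ones -> 0xffffffffffffffff
vd[11] tail/ones -> 0xffffffffffffffff
vd[12] tail/ones -> 0xffffffffffffffff
vd[13] tail/ones -> 0xffffffffffffffff
vd[14] tail/ones -> 0xffffffffffffffff
vd[15] tail/ones -> 0xffffffffffffffff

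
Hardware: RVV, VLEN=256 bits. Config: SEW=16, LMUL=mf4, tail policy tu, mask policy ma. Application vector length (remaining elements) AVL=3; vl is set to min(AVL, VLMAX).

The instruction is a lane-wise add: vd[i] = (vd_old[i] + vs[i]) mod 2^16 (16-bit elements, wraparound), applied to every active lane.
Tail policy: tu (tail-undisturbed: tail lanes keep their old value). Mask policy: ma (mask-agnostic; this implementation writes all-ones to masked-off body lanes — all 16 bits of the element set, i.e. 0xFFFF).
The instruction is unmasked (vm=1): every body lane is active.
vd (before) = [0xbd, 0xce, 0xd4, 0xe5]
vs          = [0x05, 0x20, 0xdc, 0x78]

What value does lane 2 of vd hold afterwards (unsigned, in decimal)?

vd[2] = 432

VLMAX = (256 × 1/4) / 16 = 4 lanes
vl ← min(3, 4) = 3
[0] add(0xbd,0x05) = 0xc2
[1] add(0xce,0x20) = 0xee
[2] add(0xd4,0xdc) = 0x1b0
[3] tail/keep = 0xe5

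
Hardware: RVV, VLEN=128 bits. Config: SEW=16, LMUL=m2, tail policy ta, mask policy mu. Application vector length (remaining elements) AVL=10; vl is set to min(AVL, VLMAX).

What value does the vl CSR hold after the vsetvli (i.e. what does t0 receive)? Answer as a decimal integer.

vl = 10

VLMAX = (128 × 2) / 16 = 16 lanes
AVL=10 ≤ VLMAX=16, so vl = 10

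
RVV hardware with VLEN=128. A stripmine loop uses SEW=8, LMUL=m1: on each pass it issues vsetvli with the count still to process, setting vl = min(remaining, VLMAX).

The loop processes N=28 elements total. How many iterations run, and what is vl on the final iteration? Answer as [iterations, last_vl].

[iterations, last_vl] = [2, 12]

lanes per group: 128·1/8 = 16
iterations = ceil(28/16) = 2; final-pass vl = 12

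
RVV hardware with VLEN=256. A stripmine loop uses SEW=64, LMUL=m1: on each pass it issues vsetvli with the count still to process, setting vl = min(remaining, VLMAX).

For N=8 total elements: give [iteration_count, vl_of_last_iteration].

[iterations, last_vl] = [2, 4]

VLMAX = VLEN×LMUL/SEW = 256×1/64 = 4
8 elements at 4/iter → 2 passes, remainder 4 on the last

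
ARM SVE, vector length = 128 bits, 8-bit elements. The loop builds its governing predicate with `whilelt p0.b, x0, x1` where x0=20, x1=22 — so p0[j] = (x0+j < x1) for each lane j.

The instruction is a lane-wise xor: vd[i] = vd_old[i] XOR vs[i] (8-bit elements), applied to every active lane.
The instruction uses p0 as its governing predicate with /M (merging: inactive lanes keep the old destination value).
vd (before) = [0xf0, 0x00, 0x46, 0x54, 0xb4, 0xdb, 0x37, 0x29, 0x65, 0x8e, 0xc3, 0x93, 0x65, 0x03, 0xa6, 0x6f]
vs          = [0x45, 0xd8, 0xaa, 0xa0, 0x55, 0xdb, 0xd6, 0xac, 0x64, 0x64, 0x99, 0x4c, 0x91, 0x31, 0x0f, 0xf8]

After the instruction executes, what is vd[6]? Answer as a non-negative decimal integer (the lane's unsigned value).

128-bit reg / 8-bit elem → 16 lanes
p0[j] = (20+j < 22); true for j=0..1 → 2 lanes set
vd[0] xor(0xf0,0x45) -> 0xb5
vd[1] xor(0x00,0xd8) -> 0xd8
vd[2] tail/keep -> 0x46
vd[3] tail/keep -> 0x54
vd[4] tail/keep -> 0xb4
vd[5] tail/keep -> 0xdb
vd[6] tail/keep -> 0x37
vd[7] tail/keep -> 0x29
vd[8] tail/keep -> 0x65
vd[9] tail/keep -> 0x8e
vd[10] tail/keep -> 0xc3
vd[11] tail/keep -> 0x93
vd[12] tail/keep -> 0x65
vd[13] tail/keep -> 0x03
vd[14] tail/keep -> 0xa6
vd[15] tail/keep -> 0x6f

vd[6] = 55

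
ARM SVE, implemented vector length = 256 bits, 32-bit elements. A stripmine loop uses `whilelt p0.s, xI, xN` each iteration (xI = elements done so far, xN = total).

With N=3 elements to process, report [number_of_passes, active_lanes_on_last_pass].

[iterations, last_vl] = [1, 3]

256-bit reg / 32-bit elem → 8 lanes
3 elements at 8/iter → 1 passes, remainder 3 on the last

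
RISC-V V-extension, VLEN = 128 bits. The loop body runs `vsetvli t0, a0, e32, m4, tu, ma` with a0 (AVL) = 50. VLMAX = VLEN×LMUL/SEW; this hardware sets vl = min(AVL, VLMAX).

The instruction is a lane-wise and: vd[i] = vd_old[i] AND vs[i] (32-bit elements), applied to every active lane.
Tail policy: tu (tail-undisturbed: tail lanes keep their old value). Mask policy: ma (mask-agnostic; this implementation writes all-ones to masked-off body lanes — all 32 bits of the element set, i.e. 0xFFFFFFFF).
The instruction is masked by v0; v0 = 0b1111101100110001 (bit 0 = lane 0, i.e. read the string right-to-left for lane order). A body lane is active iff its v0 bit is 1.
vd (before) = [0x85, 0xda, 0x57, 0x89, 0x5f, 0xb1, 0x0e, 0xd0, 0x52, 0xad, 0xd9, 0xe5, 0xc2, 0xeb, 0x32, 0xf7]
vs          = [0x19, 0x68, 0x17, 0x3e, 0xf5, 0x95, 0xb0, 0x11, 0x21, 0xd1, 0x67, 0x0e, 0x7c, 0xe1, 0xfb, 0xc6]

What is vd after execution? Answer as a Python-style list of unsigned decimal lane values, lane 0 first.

vd = [1, 4294967295, 4294967295, 4294967295, 85, 145, 4294967295, 4294967295, 0, 129, 4294967295, 4, 64, 225, 50, 198]

VLMAX = VLEN×LMUL/SEW = 128×4/32 = 16
vl = min(AVL, VLMAX) = min(50, 16) = 16
lane  0: and(0x85,0x19) ⇒ 0x01
lane  1: mask-off/ones ⇒ 0xffffffff
lane  2: mask-off/ones ⇒ 0xffffffff
lane  3: mask-off/ones ⇒ 0xffffffff
lane  4: and(0x5f,0xf5) ⇒ 0x55
lane  5: and(0xb1,0x95) ⇒ 0x91
lane  6: mask-off/ones ⇒ 0xffffffff
lane  7: mask-off/ones ⇒ 0xffffffff
lane  8: and(0x52,0x21) ⇒ 0x00
lane  9: and(0xad,0xd1) ⇒ 0x81
lane 10: mask-off/ones ⇒ 0xffffffff
lane 11: and(0xe5,0x0e) ⇒ 0x04
lane 12: and(0xc2,0x7c) ⇒ 0x40
lane 13: and(0xeb,0xe1) ⇒ 0xe1
lane 14: and(0x32,0xfb) ⇒ 0x32
lane 15: and(0xf7,0xc6) ⇒ 0xc6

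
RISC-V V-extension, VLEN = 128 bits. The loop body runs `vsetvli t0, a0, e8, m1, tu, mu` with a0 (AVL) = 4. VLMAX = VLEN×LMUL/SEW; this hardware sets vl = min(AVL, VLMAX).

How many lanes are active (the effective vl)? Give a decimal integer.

VLMAX = (128 × 1) / 8 = 16 lanes
vl ← min(4, 16) = 4

vl = 4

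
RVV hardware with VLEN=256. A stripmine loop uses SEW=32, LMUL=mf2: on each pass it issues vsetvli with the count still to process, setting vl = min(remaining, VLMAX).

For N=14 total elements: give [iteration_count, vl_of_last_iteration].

VLMAX = VLEN×LMUL/SEW = 256×1/2/32 = 4
N=14: ⌈14/4⌉ = 4 iters; last vl = 14 − 3×4 = 2

[iterations, last_vl] = [4, 2]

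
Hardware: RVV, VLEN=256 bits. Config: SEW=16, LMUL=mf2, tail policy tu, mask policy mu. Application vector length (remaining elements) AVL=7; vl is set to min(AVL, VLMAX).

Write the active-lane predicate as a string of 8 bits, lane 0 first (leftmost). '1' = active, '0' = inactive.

VLMAX = (256 × 1/2) / 16 = 8 lanes
AVL=7 ≤ VLMAX=8, so vl = 7
bits (lane 0 leftmost): 11111110

predicate = 11111110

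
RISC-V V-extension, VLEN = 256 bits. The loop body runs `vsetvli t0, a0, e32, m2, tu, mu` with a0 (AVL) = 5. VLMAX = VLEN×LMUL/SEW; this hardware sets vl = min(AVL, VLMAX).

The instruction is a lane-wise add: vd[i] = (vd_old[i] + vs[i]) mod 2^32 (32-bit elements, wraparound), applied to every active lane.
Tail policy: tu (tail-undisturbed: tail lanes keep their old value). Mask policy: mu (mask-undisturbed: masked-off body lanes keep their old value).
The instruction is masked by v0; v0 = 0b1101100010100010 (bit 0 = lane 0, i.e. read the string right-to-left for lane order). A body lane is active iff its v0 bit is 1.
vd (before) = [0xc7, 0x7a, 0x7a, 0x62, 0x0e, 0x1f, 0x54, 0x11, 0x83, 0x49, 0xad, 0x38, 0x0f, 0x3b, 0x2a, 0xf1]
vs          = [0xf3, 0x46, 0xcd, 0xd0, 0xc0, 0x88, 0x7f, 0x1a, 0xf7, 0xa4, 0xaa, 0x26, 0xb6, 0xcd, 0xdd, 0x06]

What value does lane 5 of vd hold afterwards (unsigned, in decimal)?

VLMAX = (256 × 2) / 32 = 16 lanes
AVL=5 ≤ VLMAX=16, so vl = 5
[0] mask-off/keep = 0xc7
[1] add(0x7a,0x46) = 0xc0
[2] mask-off/keep = 0x7a
[3] mask-off/keep = 0x62
[4] mask-off/keep = 0x0e
[5] tail/keep = 0x1f
[6] tail/keep = 0x54
[7] tail/keep = 0x11
[8] tail/keep = 0x83
[9] tail/keep = 0x49
[10] tail/keep = 0xad
[11] tail/keep = 0x38
[12] tail/keep = 0x0f
[13] tail/keep = 0x3b
[14] tail/keep = 0x2a
[15] tail/keep = 0xf1

vd[5] = 31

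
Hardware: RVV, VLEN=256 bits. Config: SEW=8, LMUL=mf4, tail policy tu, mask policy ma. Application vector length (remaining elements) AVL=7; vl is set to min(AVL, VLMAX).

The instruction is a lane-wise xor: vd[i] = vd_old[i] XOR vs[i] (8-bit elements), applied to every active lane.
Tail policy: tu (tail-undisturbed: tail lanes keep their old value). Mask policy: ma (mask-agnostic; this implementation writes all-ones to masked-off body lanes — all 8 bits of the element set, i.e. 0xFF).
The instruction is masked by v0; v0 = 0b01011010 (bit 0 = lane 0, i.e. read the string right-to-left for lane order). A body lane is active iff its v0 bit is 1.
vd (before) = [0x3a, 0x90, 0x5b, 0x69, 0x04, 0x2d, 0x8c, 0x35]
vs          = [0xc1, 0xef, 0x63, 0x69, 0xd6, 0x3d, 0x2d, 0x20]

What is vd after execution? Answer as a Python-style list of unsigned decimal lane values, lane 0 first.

VLMAX = (256 × 1/4) / 8 = 8 lanes
AVL=7 ≤ VLMAX=8, so vl = 7
[0] mask-off/ones = 0xff
[1] xor(0x90,0xef) = 0x7f
[2] mask-off/ones = 0xff
[3] xor(0x69,0x69) = 0x00
[4] xor(0x04,0xd6) = 0xd2
[5] mask-off/ones = 0xff
[6] xor(0x8c,0x2d) = 0xa1
[7] tail/keep = 0x35

vd = [255, 127, 255, 0, 210, 255, 161, 53]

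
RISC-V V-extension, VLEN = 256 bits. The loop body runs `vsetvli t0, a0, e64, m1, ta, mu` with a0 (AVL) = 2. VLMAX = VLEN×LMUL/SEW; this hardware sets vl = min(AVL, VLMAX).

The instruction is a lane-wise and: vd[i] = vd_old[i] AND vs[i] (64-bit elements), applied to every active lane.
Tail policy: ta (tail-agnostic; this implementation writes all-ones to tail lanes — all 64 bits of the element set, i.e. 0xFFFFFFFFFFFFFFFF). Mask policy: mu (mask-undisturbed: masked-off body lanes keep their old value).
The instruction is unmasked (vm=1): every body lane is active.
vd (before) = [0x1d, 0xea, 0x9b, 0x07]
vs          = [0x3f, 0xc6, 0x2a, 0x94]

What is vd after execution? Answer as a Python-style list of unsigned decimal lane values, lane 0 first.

VLMAX = VLEN×LMUL/SEW = 256×1/64 = 4
vl ← min(2, 4) = 2
  i=0: and(0x1d,0x3f) → 29
  i=1: and(0xea,0xc6) → 194
  i=2: tail/ones → 18446744073709551615
  i=3: tail/ones → 18446744073709551615

vd = [29, 194, 18446744073709551615, 18446744073709551615]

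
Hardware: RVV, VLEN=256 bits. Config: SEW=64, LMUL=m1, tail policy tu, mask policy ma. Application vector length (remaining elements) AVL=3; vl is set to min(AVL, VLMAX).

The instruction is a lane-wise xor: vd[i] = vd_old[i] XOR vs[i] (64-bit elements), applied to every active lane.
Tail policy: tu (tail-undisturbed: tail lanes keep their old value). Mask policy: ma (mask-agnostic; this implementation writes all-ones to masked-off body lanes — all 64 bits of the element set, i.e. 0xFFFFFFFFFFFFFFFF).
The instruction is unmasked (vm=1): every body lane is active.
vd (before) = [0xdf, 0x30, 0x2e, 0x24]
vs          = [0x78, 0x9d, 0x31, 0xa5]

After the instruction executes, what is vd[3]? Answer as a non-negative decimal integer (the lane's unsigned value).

vd[3] = 36

VLMAX = VLEN×LMUL/SEW = 256×1/64 = 4
vl ← min(3, 4) = 3
lane  0: xor(0xdf,0x78) ⇒ 0xa7
lane  1: xor(0x30,0x9d) ⇒ 0xad
lane  2: xor(0x2e,0x31) ⇒ 0x1f
lane  3: tail/keep ⇒ 0x24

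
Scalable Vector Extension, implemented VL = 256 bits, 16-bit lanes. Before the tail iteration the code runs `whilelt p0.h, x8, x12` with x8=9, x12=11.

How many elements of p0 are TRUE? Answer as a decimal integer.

vl = 2

lane count: 256 div 16 = 16
whilelt: lane j active iff 9+j < 11 → j < 2 → 2 active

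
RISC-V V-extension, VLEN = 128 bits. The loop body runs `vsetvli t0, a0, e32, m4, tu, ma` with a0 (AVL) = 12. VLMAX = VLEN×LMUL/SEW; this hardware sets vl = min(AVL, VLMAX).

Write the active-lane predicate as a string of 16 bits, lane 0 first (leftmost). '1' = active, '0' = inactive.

VLMAX = VLEN×LMUL/SEW = 128×4/32 = 16
vl ← min(12, 16) = 12
bits (lane 0 leftmost): 1111111111110000

predicate = 1111111111110000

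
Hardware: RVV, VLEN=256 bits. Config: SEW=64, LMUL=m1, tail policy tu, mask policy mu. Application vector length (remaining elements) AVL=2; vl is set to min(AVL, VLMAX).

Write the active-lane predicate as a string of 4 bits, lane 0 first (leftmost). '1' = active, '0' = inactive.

predicate = 1100

VLMAX = (256 × 1) / 64 = 4 lanes
AVL=2 ≤ VLMAX=4, so vl = 2
bits (lane 0 leftmost): 1100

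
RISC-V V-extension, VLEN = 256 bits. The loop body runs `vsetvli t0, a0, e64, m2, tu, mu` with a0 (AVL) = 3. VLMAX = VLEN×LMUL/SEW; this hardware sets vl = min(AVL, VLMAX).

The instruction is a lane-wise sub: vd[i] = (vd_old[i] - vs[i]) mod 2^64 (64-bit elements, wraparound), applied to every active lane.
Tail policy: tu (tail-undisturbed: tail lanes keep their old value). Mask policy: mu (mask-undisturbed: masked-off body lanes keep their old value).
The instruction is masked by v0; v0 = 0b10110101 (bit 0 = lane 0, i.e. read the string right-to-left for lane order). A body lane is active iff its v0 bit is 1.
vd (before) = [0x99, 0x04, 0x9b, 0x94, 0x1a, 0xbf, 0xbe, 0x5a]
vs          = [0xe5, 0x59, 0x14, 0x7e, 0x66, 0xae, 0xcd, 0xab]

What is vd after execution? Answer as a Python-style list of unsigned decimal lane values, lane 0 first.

VLMAX = (256 × 2) / 64 = 8 lanes
vl ← min(3, 8) = 3
  i=0: sub(0x99,0xe5) → 18446744073709551540
  i=1: mask-off/keep → 4
  i=2: sub(0x9b,0x14) → 135
  i=3: tail/keep → 148
  i=4: tail/keep → 26
  i=5: tail/keep → 191
  i=6: tail/keep → 190
  i=7: tail/keep → 90

vd = [18446744073709551540, 4, 135, 148, 26, 191, 190, 90]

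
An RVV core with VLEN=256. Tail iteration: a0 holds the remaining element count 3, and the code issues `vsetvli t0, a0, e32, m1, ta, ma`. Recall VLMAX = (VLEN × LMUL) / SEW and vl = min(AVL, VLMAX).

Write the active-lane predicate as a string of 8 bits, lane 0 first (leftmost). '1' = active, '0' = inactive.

lanes per group: 256·1/32 = 8
vl ← min(3, 8) = 3
bits (lane 0 leftmost): 11100000

predicate = 11100000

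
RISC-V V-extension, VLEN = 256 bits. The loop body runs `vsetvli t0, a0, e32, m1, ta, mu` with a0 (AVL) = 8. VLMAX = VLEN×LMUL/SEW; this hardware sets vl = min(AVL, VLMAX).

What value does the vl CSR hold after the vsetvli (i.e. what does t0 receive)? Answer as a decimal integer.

VLMAX = (256 × 1) / 32 = 8 lanes
vl ← min(8, 8) = 8

vl = 8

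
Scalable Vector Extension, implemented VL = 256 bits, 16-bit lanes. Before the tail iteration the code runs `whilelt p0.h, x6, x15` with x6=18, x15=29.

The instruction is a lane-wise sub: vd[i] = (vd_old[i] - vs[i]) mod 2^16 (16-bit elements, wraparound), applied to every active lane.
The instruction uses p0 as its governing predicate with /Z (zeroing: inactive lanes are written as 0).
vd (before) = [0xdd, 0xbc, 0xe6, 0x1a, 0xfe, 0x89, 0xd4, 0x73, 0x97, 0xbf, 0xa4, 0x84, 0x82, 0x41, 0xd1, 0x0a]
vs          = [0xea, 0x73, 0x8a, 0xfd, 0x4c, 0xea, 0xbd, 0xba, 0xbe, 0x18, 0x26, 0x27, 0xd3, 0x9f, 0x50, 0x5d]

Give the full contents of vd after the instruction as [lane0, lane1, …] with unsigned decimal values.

lane count: 256 div 16 = 16
active while 18+j < 29, i.e. j ∈ [0,11) capped at 16 ⇒ 11
lane  0: sub(0xdd,0xea) ⇒ 0xfff3
lane  1: sub(0xbc,0x73) ⇒ 0x49
lane  2: sub(0xe6,0x8a) ⇒ 0x5c
lane  3: sub(0x1a,0xfd) ⇒ 0xff1d
lane  4: sub(0xfe,0x4c) ⇒ 0xb2
lane  5: sub(0x89,0xea) ⇒ 0xff9f
lane  6: sub(0xd4,0xbd) ⇒ 0x17
lane  7: sub(0x73,0xba) ⇒ 0xffb9
lane  8: sub(0x97,0xbe) ⇒ 0xffd9
lane  9: sub(0xbf,0x18) ⇒ 0xa7
lane 10: sub(0xa4,0x26) ⇒ 0x7e
lane 11: tail/zero ⇒ 0x00
lane 12: tail/zero ⇒ 0x00
lane 13: tail/zero ⇒ 0x00
lane 14: tail/zero ⇒ 0x00
lane 15: tail/zero ⇒ 0x00

vd = [65523, 73, 92, 65309, 178, 65439, 23, 65465, 65497, 167, 126, 0, 0, 0, 0, 0]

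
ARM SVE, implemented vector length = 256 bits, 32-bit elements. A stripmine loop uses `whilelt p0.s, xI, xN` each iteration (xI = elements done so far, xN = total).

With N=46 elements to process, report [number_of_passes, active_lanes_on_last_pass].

lane count: 256 div 32 = 8
46 elements at 8/iter → 6 passes, remainder 6 on the last

[iterations, last_vl] = [6, 6]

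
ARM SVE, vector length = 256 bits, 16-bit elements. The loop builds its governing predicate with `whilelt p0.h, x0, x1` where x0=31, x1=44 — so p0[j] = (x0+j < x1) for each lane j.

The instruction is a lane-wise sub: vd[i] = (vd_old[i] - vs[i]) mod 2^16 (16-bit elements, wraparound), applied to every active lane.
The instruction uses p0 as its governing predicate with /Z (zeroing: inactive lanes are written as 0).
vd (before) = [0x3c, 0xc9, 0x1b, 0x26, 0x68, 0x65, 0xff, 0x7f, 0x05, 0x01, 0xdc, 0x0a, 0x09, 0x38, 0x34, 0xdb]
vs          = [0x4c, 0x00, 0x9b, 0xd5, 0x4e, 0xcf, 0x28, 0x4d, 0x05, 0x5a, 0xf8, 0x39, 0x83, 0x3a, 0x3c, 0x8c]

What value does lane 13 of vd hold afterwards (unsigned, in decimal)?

vd[13] = 0

256-bit reg / 16-bit elem → 16 lanes
whilelt: lane j active iff 31+j < 44 → j < 13 → 13 active
[0] sub(0x3c,0x4c) = 0xfff0
[1] sub(0xc9,0x00) = 0xc9
[2] sub(0x1b,0x9b) = 0xff80
[3] sub(0x26,0xd5) = 0xff51
[4] sub(0x68,0x4e) = 0x1a
[5] sub(0x65,0xcf) = 0xff96
[6] sub(0xff,0x28) = 0xd7
[7] sub(0x7f,0x4d) = 0x32
[8] sub(0x05,0x05) = 0x00
[9] sub(0x01,0x5a) = 0xffa7
[10] sub(0xdc,0xf8) = 0xffe4
[11] sub(0x0a,0x39) = 0xffd1
[12] sub(0x09,0x83) = 0xff86
[13] tail/zero = 0x00
[14] tail/zero = 0x00
[15] tail/zero = 0x00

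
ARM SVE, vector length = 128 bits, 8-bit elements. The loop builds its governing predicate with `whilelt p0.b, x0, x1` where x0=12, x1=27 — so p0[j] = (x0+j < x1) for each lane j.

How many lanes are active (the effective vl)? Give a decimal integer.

vl = 15

lane count: 128 div 8 = 16
active while 12+j < 27, i.e. j ∈ [0,15) capped at 16 ⇒ 15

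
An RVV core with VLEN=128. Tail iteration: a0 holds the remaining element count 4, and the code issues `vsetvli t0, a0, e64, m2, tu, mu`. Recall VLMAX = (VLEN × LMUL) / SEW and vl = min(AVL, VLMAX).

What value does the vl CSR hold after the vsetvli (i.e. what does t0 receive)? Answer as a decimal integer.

VLMAX = (128 × 2) / 64 = 4 lanes
vl = min(AVL, VLMAX) = min(4, 4) = 4

vl = 4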